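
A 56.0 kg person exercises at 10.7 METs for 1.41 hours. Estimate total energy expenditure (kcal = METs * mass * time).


Energy = METs * mass(kg) * time(h)
= 10.7 * 56.0 * 1.41
= 844.87 kcal

844.87 kcal


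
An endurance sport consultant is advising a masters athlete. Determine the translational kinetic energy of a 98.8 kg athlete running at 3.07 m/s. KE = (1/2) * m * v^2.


KE = 0.5 * m * v^2
= 0.5 * 98.8 * 3.07^2
= 0.5 * 98.8 * 9.4249
= 465.59 J

465.59 J


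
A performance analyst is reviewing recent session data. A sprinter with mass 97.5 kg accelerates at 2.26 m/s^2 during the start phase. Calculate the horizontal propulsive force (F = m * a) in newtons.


F = m * a
= 97.5 * 2.26
= 220.35 N

220.35 N


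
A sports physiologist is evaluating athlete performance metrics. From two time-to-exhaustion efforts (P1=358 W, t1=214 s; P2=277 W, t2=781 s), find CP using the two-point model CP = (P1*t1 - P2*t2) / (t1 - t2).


Work in trial 1 = 76612 J
Work in trial 2 = 216337 J
Delta work = -139725 J
Delta time = -567 s
CP = -139725 / -567 = 246.43 W

246.43 W


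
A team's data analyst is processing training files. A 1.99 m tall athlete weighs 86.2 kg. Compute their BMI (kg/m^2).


height^2 = 3.9601 m^2
BMI = 86.2 / 3.9601 = 21.77 kg/m^2

21.77 kg/m^2


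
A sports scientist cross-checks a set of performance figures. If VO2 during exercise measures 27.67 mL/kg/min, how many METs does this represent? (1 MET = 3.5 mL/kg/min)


METs = VO2 / 3.5 = 27.67 / 3.5 = 7.91

7.91 METs


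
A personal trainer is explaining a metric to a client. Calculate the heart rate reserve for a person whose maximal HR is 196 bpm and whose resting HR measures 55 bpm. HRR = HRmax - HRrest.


HRmax = 196 bpm
HRrest = 55 bpm
HRR = 196 - 55 = 141 bpm

141 bpm


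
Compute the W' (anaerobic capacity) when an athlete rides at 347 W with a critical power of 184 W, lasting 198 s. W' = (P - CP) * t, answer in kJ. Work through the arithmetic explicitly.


Above-CP power = 163 W
Duration = 198 s
W' = 163 * 198 = 32274 J
Convert: 32274 / 1000 = 32.274 kJ

32.274 kJ


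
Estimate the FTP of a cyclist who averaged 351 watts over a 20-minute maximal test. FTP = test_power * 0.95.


FTP = 351 * 0.95 = 333.45 W

333.45 W


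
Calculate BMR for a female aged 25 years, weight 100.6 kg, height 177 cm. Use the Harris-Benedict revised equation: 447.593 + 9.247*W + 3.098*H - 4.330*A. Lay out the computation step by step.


Substituting values:
W term = 9.247 * 100.6 = 930.2482
H term = 3.098 * 177 = 548.346
A term = 4.330 * 25 = 108.25
BMR = 1817.94 kcal/day

1817.94 kcal/day


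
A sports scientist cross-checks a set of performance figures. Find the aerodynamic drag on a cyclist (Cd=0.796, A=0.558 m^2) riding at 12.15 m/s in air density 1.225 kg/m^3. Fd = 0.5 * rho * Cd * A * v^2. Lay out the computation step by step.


Fd = 0.5 * 1.225 * 0.796 * 0.558 * 12.15^2
= 0.5 * 1.225 * 0.796 * 0.558 * 147.6225
= 40.161 N

40.161 N


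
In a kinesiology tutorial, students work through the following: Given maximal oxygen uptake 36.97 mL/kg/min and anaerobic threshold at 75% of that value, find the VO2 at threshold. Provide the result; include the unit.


Percentage as decimal = 0.75
VO2 at AT = 36.97 * 0.75 = 27.73 mL/kg/min

27.73 mL/kg/min


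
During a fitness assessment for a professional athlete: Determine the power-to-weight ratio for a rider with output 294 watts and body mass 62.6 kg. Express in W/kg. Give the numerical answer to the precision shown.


P/W = 294 / 62.6 = 4.696 W/kg

4.696 W/kg


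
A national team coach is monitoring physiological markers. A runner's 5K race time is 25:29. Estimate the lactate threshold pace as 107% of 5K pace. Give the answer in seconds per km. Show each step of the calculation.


Total race time = 25*60 + 29 = 1529 seconds
5K pace = 1529 / 5 = 305.8 sec/km
LT pace = 305.8 * 1.07 = 327.21 sec/km

327.21 s/km


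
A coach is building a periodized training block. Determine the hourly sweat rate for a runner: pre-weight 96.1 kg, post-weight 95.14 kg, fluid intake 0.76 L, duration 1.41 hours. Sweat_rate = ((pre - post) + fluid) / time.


Mass lost = 96.1 - 95.14 = 0.96 kg
Add fluid consumed: 0.96 + 0.76 = 1.72 L total sweat
Sweat rate = 1.72 / 1.41 = 1.22 L/h

1.22 L/h


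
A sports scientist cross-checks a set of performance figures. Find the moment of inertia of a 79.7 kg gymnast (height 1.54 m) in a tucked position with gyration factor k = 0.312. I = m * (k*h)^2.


Radius of gyration = 0.312 * 1.54 = 0.48048 m
I = 79.7 * 0.48048^2
= 79.7 * 0.230861
= 18.4 kg*m^2

18.4 kg*m^2


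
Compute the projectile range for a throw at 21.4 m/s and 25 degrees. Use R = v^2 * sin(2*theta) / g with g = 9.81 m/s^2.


Two times the angle = 50 degrees
sin(50) = 0.766044
R = 457.96 * 0.766044 / 9.81 = 35.761 m

35.761 m


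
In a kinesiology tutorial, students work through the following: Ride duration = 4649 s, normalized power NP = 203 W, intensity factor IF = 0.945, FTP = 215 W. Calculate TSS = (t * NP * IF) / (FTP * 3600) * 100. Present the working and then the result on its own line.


Numerator = 4649 * 203 * 0.945 = 891840.915
Denominator = 215 * 3600 = 774000
TSS = 891840.915 / 774000 * 100
= 115.22

115.22 TSS


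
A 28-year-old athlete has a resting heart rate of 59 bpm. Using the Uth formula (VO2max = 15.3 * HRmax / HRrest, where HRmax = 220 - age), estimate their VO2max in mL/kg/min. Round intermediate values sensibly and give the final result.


HRmax = 220 - 28 = 192 bpm
Ratio = HRmax / HRrest = 192 / 59 = 3.2542
VO2max = 15.3 * 3.2542 = 49.79 mL/kg/min

49.79 mL/kg/min


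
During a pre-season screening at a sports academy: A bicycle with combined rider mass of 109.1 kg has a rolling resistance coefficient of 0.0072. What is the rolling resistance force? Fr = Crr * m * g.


Fr = 0.0072 * 109.1 * 9.81
= 0.78552 * 9.81
= 7.706 N

7.706 N


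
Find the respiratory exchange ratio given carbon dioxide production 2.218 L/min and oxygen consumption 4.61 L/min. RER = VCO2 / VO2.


VCO2 = 2.218 L/min
VO2 = 4.61 L/min
RER = 2.218 / 4.61 = 0.4811

0.4811


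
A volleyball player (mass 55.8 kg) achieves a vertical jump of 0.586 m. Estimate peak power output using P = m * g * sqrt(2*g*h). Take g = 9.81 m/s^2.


2 * g * h = 2 * 9.81 * 0.586 = 11.49732
sqrt(11.49732) = 3.39077 m/s
P = 55.8 * 9.81 * 3.39077 = 1856.1 W

1856.1 W


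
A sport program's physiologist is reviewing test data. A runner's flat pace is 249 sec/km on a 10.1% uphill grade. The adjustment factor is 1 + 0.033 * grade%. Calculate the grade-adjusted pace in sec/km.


Factor = 1 + 0.033 * 10.1 = 1.3333
Adjusted pace = 249 * 1.3333
= 331.99 sec/km

331.99 s/km


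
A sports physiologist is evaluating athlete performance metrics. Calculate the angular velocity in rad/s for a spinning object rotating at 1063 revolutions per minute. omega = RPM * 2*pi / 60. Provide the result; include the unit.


omega = RPM * 2*pi / 60
= 1063 * 6.28318531 / 60
= 111.317 rad/s

111.317 rad/s


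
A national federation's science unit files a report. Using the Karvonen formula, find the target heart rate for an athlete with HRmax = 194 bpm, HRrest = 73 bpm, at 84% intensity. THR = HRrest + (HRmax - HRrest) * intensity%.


HRR = 194 - 73 = 121
THR = 73 + 121 * 0.84
= 73 + 101.64
= 174.64 bpm

174.64 bpm


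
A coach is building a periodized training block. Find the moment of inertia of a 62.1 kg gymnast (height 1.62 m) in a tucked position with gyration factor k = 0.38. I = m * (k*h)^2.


Radius of gyration = 0.38 * 1.62 = 0.6156 m
I = 62.1 * 0.6156^2
= 62.1 * 0.378963
= 23.534 kg*m^2

23.534 kg*m^2


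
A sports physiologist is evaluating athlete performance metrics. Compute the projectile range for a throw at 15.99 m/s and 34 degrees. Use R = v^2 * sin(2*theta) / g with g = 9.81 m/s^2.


Two times the angle = 68 degrees
sin(68) = 0.927184
R = 255.6801 * 0.927184 / 9.81 = 24.165 m

24.165 m


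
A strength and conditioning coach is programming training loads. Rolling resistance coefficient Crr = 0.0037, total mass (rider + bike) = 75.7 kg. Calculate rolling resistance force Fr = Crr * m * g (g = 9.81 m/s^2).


Fr = Crr * m * g
= 0.0037 * 75.7 * 9.81
= 2.748 N

2.748 N


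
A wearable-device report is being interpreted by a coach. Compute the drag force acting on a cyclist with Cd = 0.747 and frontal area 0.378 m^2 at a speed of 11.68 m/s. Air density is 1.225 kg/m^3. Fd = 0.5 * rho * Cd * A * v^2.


Step 1: v^2 = 136.4224
Step 2: Fd = 0.5 * 1.225 * 0.747 * 0.378 * 136.4224
= 23.594 N

23.594 N


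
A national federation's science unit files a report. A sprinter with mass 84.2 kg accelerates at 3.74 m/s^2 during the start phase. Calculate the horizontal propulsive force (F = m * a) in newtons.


F = m * a
= 84.2 * 3.74
= 314.91 N

314.91 N


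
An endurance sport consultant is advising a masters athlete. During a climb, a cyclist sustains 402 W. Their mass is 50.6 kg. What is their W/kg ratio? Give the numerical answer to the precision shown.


Power-to-weight = 402 W / 50.6 kg
= 7.945 W/kg

7.945 W/kg


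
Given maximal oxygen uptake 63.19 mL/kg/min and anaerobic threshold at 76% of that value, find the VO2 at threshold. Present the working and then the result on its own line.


Percentage as decimal = 0.76
VO2 at AT = 63.19 * 0.76 = 48.02 mL/kg/min

48.02 mL/kg/min


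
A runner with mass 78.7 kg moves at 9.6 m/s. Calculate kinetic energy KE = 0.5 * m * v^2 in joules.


v^2 = 9.6^2 = 92.16
KE = 0.5 * 78.7 * 92.16
= 3626.5 J

3626.5 J


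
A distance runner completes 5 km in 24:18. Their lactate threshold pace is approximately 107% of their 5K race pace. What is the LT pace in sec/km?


Convert to seconds: 24 min 18 s = 1458 s
Pace per km = 1458 / 5 = 291.6 s/km
LT pace = 291.6 * 1.07 = 312.01 s/km

312.01 s/km


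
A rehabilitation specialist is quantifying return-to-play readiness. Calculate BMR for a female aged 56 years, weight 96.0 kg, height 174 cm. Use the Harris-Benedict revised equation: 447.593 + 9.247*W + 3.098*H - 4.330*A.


Substituting values:
W term = 9.247 * 96.0 = 887.712
H term = 3.098 * 174 = 539.052
A term = 4.330 * 56 = 242.48
BMR = 1631.88 kcal/day

1631.88 kcal/day


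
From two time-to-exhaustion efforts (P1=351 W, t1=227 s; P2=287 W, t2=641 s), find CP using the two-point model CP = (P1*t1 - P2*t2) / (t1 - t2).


Work in trial 1 = 79677 J
Work in trial 2 = 183967 J
Delta work = -104290 J
Delta time = -414 s
CP = -104290 / -414 = 251.91 W

251.91 W


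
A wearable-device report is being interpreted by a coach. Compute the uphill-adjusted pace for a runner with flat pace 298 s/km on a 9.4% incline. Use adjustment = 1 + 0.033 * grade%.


Adjustment factor = 1 + 0.033 * 9.4 = 1.3102
Grade-adjusted pace = 298 * 1.3102 = 390.44 s/km

390.44 s/km


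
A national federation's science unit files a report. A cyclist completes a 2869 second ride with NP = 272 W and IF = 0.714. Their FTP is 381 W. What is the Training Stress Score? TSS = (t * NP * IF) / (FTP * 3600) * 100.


t * NP * IF = 2869 * 272 * 0.714 = 557182.752
FTP * 3600 = 1371600
TSS = (557182.752 / 1371600) * 100 = 40.62

40.62 TSS


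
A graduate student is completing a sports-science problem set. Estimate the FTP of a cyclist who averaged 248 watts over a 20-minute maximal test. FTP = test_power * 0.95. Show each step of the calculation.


FTP = 248 * 0.95 = 235.6 W

235.6 W


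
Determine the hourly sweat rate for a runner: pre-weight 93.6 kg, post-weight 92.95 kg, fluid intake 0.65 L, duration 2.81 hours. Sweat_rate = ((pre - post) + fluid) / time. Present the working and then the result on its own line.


Mass lost = 93.6 - 92.95 = 0.65 kg
Add fluid consumed: 0.65 + 0.65 = 1.3 L total sweat
Sweat rate = 1.3 / 2.81 = 0.463 L/h

0.463 L/h


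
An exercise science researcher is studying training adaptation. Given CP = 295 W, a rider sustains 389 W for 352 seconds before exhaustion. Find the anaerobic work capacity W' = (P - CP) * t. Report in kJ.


Excess power = 389 - 295 = 94 W
Work above CP = 94 * 352 = 33088 J
W' = 33.088 kJ

33.088 kJ


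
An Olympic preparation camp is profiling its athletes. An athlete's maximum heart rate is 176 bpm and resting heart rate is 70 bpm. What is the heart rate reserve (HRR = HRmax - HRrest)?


HRR = HRmax - HRrest
= 176 - 70
= 106 bpm

106 bpm


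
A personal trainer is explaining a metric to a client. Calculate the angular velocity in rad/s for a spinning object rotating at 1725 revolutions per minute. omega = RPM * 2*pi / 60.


omega = RPM * 2*pi / 60
= 1725 * 6.28318531 / 60
= 180.642 rad/s

180.642 rad/s


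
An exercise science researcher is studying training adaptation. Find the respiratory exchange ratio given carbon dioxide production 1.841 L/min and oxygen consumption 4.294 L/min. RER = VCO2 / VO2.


VCO2 = 1.841 L/min
VO2 = 4.294 L/min
RER = 1.841 / 4.294 = 0.4287

0.4287


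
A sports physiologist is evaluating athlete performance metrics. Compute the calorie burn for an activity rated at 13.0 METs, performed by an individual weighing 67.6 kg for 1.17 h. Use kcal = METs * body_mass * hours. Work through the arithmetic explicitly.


Product of METs and mass = 13.0 * 67.6 = 878.8
Total kcal = 878.8 * 1.17 = 1028.2 kcal

1028.2 kcal


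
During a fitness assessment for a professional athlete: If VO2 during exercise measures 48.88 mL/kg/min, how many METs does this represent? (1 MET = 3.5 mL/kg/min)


METs = VO2 / 3.5 = 48.88 / 3.5 = 13.97

13.97 METs


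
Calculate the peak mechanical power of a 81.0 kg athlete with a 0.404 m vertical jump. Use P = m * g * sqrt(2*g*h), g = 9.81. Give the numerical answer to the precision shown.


First, sqrt(2gh) = sqrt(2 * 9.81 * 0.404)
= sqrt(7.92648) = 2.815401 m/s
Power = 81.0 * 9.81 * 2.815401 = 2237.15 W

2237.15 W


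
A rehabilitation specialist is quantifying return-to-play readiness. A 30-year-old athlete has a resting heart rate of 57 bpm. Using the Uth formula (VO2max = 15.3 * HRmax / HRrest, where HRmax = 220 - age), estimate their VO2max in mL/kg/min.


HRmax = 220 - 30 = 190 bpm
Ratio = HRmax / HRrest = 190 / 57 = 3.3333
VO2max = 15.3 * 3.3333 = 51.0 mL/kg/min

51.0 mL/kg/min


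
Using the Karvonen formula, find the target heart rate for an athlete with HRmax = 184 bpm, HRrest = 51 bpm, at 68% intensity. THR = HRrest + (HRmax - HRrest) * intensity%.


HRR = 184 - 51 = 133
THR = 51 + 133 * 0.68
= 51 + 90.44
= 141.44 bpm

141.44 bpm


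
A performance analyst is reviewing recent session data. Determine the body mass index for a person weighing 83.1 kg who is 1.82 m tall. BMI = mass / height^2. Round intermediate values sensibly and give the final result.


BMI = mass / height^2
= 83.1 / 1.82^2
= 83.1 / 3.3124
= 25.09 kg/m^2

25.09 kg/m^2


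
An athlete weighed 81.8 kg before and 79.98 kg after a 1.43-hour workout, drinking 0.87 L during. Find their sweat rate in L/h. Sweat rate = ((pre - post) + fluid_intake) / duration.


Body mass change = 1.82 kg
Total sweat loss = 1.82 + 0.87 = 2.69 L
Rate = 2.69 / 1.43 = 1.881 L/h

1.881 L/h


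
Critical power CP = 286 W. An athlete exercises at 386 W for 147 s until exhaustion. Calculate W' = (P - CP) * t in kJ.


P - CP = 386 - 286 = 100 W
W' = 100 * 147 = 14700 J
= 14700 / 1000 = 14.7 kJ

14.7 kJ


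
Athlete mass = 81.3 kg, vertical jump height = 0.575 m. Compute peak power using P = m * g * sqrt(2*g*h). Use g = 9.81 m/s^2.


sqrt(2 * 9.81 * 0.575) = sqrt(11.2815) = 3.358794 m/s
P = 81.3 * 9.81 * 3.358794
= 2678.82 W

2678.82 W


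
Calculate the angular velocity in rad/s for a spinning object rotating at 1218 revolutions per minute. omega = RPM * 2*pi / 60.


omega = RPM * 2*pi / 60
= 1218 * 6.28318531 / 60
= 127.549 rad/s

127.549 rad/s


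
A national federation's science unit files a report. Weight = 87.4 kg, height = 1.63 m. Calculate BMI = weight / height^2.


height^2 = 1.63^2 = 2.6569
BMI = 87.4 / 2.6569 = 32.9 kg/m^2

32.9 kg/m^2


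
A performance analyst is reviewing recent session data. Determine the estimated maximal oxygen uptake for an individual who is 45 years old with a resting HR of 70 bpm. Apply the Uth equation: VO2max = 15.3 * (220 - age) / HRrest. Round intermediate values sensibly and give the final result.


HRmax = 220 - 45 = 175
VO2max = 15.3 * (175 / 70)
= 15.3 * 2.5
= 38.25 mL/kg/min

38.25 mL/kg/min


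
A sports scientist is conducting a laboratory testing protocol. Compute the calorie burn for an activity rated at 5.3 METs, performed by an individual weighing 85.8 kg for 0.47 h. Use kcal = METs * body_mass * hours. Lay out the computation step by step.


Product of METs and mass = 5.3 * 85.8 = 454.74
Total kcal = 454.74 * 0.47 = 213.73 kcal

213.73 kcal


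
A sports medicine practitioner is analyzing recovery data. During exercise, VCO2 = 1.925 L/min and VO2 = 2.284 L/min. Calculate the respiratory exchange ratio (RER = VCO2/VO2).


RER = VCO2 / VO2
= 1.925 / 2.284
= 0.8428

0.8428


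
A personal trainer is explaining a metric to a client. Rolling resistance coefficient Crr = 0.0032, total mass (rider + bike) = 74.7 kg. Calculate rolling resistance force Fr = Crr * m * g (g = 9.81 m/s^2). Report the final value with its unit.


Fr = Crr * m * g
= 0.0032 * 74.7 * 9.81
= 2.345 N

2.345 N


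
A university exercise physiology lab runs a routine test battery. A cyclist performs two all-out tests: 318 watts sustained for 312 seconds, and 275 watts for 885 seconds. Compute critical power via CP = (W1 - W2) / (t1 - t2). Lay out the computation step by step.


W1 = P1 * t1 = 318 * 312 = 99216 J
W2 = P2 * t2 = 275 * 885 = 243375 J
CP = (99216 - 243375) / (312 - 885)
= 251.59 W

251.59 W


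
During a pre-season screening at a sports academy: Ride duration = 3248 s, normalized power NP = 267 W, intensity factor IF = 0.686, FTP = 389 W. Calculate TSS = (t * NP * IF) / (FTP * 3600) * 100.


Numerator = 3248 * 267 * 0.686 = 594910.176
Denominator = 389 * 3600 = 1400400
TSS = 594910.176 / 1400400 * 100
= 42.48

42.48 TSS


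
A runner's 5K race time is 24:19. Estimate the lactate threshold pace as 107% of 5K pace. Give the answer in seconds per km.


Total race time = 24*60 + 19 = 1459 seconds
5K pace = 1459 / 5 = 291.8 sec/km
LT pace = 291.8 * 1.07 = 312.23 sec/km

312.23 s/km


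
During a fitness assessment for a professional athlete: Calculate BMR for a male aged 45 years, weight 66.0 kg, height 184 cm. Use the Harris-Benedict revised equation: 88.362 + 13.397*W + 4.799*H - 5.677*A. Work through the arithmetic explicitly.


Substituting values:
W term = 13.397 * 66.0 = 884.202
H term = 4.799 * 184 = 883.016
A term = 5.677 * 45 = 255.465
BMR = 1600.12 kcal/day

1600.12 kcal/day


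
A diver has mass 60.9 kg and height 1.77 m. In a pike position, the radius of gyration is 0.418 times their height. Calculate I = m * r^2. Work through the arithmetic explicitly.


r = 0.418 * 1.77 = 0.73986 m
I = m * r^2 = 60.9 * 0.547393 = 33.336 kg*m^2

33.336 kg*m^2


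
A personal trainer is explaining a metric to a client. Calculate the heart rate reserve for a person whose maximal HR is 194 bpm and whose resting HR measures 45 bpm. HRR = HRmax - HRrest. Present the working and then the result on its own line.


HRmax = 194 bpm
HRrest = 45 bpm
HRR = 194 - 45 = 149 bpm

149 bpm


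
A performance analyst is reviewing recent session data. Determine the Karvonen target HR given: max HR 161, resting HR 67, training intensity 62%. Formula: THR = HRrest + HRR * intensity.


HRR = HRmax - HRrest = 161 - 67 = 94
THR = 67 + 94 * 0.62
= 125.28 bpm

125.28 bpm


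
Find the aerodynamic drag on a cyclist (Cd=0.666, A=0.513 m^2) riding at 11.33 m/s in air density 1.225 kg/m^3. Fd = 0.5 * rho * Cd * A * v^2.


Fd = 0.5 * 1.225 * 0.666 * 0.513 * 11.33^2
= 0.5 * 1.225 * 0.666 * 0.513 * 128.3689
= 26.863 N

26.863 N


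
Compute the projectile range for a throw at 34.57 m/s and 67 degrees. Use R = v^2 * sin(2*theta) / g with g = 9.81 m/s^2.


Two times the angle = 134 degrees
sin(134) = 0.71934
R = 1195.0849 * 0.71934 / 9.81 = 87.632 m

87.632 m


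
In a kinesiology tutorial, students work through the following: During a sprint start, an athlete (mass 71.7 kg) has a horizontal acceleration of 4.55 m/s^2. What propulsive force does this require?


Propulsive force = mass * acceleration
= 71.7 kg * 4.55 m/s^2
= 326.24 N

326.24 N


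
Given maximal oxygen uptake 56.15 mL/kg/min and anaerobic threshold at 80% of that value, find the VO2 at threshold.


Percentage as decimal = 0.8
VO2 at AT = 56.15 * 0.8 = 44.92 mL/kg/min

44.92 mL/kg/min


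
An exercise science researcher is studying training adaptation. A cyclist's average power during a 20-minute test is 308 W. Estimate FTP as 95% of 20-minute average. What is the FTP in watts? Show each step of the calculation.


FTP = 20-min power * 0.95
= 308 * 0.95
= 292.6 W

292.6 W


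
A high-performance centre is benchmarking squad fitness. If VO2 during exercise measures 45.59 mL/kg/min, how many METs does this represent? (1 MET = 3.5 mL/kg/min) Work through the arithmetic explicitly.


METs = VO2 / 3.5 = 45.59 / 3.5 = 13.03

13.03 METs


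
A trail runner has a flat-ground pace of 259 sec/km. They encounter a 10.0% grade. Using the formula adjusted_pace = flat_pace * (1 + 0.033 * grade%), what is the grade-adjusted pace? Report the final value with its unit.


Grade factor = 1 + 0.033 * 10.0 = 1.33
Adjusted = 259 * 1.33 = 344.47 sec/km

344.47 s/km


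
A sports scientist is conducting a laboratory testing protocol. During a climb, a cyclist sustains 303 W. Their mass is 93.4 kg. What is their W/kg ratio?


Power-to-weight = 303 W / 93.4 kg
= 3.244 W/kg

3.244 W/kg


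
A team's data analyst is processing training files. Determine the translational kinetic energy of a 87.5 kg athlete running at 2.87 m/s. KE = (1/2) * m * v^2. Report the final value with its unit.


KE = 0.5 * m * v^2
= 0.5 * 87.5 * 2.87^2
= 0.5 * 87.5 * 8.2369
= 360.36 J

360.36 J


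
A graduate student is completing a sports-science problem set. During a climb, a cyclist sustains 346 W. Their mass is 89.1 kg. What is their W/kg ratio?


Power-to-weight = 346 W / 89.1 kg
= 3.883 W/kg

3.883 W/kg


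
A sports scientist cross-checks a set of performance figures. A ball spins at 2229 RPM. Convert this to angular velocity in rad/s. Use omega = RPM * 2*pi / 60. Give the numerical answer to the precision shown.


omega = 2229 * 2 * pi / 60
= 2229 * 6.28318531 / 60
= 14005.22 / 60
= 233.42 rad/s

233.42 rad/s


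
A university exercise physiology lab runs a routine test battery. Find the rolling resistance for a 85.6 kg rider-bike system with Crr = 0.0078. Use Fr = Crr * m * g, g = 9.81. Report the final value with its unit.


m * g = 85.6 * 9.81 = 839.736 N
Fr = 0.0078 * 839.736 = 6.55 N

6.55 N


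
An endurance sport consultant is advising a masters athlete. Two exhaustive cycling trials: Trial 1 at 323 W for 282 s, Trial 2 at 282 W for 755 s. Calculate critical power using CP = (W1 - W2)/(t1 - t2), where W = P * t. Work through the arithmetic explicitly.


W1 = 323 * 282 = 91086 J
W2 = 282 * 755 = 212910 J
CP = (91086 - 212910) / (282 - 755)
= -121824 / -473
= 257.56 W

257.56 W


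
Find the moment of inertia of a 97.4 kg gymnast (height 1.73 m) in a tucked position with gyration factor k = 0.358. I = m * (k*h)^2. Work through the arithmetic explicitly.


Radius of gyration = 0.358 * 1.73 = 0.61934 m
I = 97.4 * 0.61934^2
= 97.4 * 0.383582
= 37.361 kg*m^2

37.361 kg*m^2


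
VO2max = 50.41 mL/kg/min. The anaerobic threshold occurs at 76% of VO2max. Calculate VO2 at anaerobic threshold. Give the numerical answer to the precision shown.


AT fraction = 76 / 100 = 0.76
AT VO2 = 50.41 * 0.76
= 38.31 mL/kg/min

38.31 mL/kg/min


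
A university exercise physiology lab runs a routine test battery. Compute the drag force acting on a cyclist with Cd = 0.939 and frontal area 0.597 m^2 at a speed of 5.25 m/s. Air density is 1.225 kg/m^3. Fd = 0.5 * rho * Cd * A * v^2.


Step 1: v^2 = 27.5625
Step 2: Fd = 0.5 * 1.225 * 0.939 * 0.597 * 27.5625
= 9.464 N

9.464 N


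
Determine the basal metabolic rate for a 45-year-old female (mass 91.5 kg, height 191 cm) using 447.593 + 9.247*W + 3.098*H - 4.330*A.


BMR = 447.593 + 9.247*91.5 + 3.098*191 - 4.330*45
= 1690.56 kcal/day

1690.56 kcal/day


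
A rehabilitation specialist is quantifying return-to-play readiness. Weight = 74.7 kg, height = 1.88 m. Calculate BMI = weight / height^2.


height^2 = 1.88^2 = 3.5344
BMI = 74.7 / 3.5344 = 21.14 kg/m^2

21.14 kg/m^2


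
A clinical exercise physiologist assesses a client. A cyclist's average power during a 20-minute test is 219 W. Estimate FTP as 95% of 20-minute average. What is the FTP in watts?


FTP = 20-min power * 0.95
= 219 * 0.95
= 208.05 W

208.05 W


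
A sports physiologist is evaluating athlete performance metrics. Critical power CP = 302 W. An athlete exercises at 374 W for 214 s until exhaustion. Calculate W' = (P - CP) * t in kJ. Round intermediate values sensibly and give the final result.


P - CP = 374 - 302 = 72 W
W' = 72 * 214 = 15408 J
= 15408 / 1000 = 15.408 kJ

15.408 kJ


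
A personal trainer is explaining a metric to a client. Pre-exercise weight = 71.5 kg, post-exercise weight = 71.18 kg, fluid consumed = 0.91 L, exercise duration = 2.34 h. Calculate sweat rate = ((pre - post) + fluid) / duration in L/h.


Weight loss = 71.5 - 71.18 = 0.32 kg (approx L)
Total sweat = 0.32 + 0.91 = 1.23 L
Sweat rate = 1.23 / 2.34 = 0.526 L/h

0.526 L/h


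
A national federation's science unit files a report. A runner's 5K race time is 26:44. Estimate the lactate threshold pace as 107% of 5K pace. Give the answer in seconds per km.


Total race time = 26*60 + 44 = 1604 seconds
5K pace = 1604 / 5 = 320.8 sec/km
LT pace = 320.8 * 1.07 = 343.26 sec/km

343.26 s/km


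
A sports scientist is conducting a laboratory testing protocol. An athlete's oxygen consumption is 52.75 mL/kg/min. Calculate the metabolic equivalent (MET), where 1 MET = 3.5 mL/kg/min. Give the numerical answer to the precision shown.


MET = VO2 / 3.5
= 52.75 / 3.5
= 15.07 METs

15.07 METs


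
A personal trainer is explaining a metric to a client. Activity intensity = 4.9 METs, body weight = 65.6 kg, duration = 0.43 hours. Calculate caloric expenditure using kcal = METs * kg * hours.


kcal = 4.9 * 65.6 * 0.43
= 321.44 * 0.43
= 138.22 kcal

138.22 kcal


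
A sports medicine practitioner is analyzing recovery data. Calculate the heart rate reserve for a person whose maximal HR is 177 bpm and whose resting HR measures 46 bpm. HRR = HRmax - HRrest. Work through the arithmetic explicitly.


HRmax = 177 bpm
HRrest = 46 bpm
HRR = 177 - 46 = 131 bpm

131 bpm


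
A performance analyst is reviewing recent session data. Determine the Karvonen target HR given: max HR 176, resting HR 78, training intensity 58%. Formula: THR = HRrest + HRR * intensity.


HRR = HRmax - HRrest = 176 - 78 = 98
THR = 78 + 98 * 0.58
= 134.84 bpm

134.84 bpm


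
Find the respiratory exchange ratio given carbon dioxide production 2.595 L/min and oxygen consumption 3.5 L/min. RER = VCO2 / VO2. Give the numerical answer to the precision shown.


VCO2 = 2.595 L/min
VO2 = 3.5 L/min
RER = 2.595 / 3.5 = 0.7414

0.7414


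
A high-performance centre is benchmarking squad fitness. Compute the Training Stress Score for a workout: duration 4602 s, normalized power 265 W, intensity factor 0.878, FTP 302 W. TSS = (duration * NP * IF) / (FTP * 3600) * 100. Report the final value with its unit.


Product = 4602 * 265 * 0.878 = 1070747.34
Base = 302 * 3600 = 1087200
TSS = 1070747.34 / 1087200 * 100 = 98.49

98.49 TSS


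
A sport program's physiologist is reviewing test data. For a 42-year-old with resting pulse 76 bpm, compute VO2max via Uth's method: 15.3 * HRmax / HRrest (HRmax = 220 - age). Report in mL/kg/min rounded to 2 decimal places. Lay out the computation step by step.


Step 1: HRmax = 220 - 42 = 178 bpm
Step 2: Ratio = 178 / 76 = 2.3421
Step 3: VO2max = 15.3 * 2.3421 = 35.83 mL/kg/min

35.83 mL/kg/min


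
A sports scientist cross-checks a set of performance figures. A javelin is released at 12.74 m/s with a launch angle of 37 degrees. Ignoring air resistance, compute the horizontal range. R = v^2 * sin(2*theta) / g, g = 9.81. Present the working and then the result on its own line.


Launch speed squared = 162.3076
sin(2 * 37 deg) = 0.961262
Range = 162.3076 * 0.961262 / 9.81
= 15.904 m

15.904 m


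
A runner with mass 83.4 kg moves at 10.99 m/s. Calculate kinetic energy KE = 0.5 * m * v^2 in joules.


v^2 = 10.99^2 = 120.7801
KE = 0.5 * 83.4 * 120.7801
= 5036.53 J

5036.53 J


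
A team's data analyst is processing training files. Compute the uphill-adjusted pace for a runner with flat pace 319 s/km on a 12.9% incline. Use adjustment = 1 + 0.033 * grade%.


Adjustment factor = 1 + 0.033 * 12.9 = 1.4257
Grade-adjusted pace = 319 * 1.4257 = 454.8 s/km

454.8 s/km


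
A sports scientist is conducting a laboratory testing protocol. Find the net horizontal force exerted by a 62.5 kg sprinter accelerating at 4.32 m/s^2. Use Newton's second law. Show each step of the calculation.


Newton's second law: F = m * a
F = 62.5 * 4.32 = 270.0 N

270.0 N


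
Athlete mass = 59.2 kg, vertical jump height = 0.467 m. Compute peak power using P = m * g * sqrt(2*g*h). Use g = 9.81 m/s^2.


sqrt(2 * 9.81 * 0.467) = sqrt(9.16254) = 3.026969 m/s
P = 59.2 * 9.81 * 3.026969
= 1757.92 W

1757.92 W


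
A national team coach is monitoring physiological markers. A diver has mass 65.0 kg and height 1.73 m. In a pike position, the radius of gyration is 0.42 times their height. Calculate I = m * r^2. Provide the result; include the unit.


r = 0.42 * 1.73 = 0.7266 m
I = m * r^2 = 65.0 * 0.527948 = 34.317 kg*m^2

34.317 kg*m^2


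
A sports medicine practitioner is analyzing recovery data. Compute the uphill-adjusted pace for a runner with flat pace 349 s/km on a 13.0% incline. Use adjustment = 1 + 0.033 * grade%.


Adjustment factor = 1 + 0.033 * 13.0 = 1.429
Grade-adjusted pace = 349 * 1.429 = 498.72 s/km

498.72 s/km


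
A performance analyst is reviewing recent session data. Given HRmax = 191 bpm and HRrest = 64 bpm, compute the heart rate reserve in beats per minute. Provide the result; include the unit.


Heart rate reserve = maximum HR minus resting HR
HRR = 191 - 64 = 127 bpm

127 bpm


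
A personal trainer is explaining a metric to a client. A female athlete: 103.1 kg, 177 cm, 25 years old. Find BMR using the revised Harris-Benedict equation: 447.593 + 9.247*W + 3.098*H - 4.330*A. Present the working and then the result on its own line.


Intercept = 447.593
Weight contribution = 9.247 * 103.1 = 953.3657
Height contribution = 3.098 * 177 = 548.346
Age contribution = 4.33 * 25 = 108.25
BMR = 447.593 + 953.3657 + 548.346 - 108.25
= 1841.05 kcal/day

1841.05 kcal/day


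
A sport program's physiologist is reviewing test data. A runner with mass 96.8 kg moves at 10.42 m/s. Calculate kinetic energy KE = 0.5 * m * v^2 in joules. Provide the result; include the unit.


v^2 = 10.42^2 = 108.5764
KE = 0.5 * 96.8 * 108.5764
= 5255.1 J

5255.1 J


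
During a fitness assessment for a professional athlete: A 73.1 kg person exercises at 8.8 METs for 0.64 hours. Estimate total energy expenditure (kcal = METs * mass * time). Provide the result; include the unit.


Energy = METs * mass(kg) * time(h)
= 8.8 * 73.1 * 0.64
= 411.7 kcal

411.7 kcal


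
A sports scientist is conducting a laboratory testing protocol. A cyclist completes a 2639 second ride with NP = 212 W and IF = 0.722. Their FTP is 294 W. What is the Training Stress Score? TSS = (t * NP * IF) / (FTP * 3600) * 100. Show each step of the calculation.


t * NP * IF = 2639 * 212 * 0.722 = 403935.896
FTP * 3600 = 1058400
TSS = (403935.896 / 1058400) * 100 = 38.16

38.16 TSS


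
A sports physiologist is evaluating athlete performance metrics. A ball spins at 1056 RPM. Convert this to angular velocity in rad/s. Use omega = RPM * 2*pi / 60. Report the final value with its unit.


omega = 1056 * 2 * pi / 60
= 1056 * 6.28318531 / 60
= 6635.044 / 60
= 110.584 rad/s

110.584 rad/s


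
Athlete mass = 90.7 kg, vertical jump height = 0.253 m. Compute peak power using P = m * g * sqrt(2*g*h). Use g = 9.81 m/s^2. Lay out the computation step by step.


sqrt(2 * 9.81 * 0.253) = sqrt(4.96386) = 2.227972 m/s
P = 90.7 * 9.81 * 2.227972
= 1982.38 W

1982.38 W


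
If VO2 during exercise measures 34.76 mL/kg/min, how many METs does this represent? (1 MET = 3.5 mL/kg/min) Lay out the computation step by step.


METs = VO2 / 3.5 = 34.76 / 3.5 = 9.93

9.93 METs


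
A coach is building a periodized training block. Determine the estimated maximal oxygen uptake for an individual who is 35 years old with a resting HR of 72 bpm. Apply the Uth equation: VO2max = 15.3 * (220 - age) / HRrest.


HRmax = 220 - 35 = 185
VO2max = 15.3 * (185 / 72)
= 15.3 * 2.5694
= 39.31 mL/kg/min

39.31 mL/kg/min


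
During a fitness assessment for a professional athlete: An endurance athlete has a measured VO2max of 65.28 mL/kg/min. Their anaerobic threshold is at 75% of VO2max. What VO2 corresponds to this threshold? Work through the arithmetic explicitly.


Anaerobic threshold VO2 = VO2max * 75%
= 65.28 * 0.75
= 48.96 mL/kg/min

48.96 mL/kg/min


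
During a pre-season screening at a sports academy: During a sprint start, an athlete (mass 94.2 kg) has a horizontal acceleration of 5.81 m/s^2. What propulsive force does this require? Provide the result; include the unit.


Propulsive force = mass * acceleration
= 94.2 kg * 5.81 m/s^2
= 547.3 N

547.3 N


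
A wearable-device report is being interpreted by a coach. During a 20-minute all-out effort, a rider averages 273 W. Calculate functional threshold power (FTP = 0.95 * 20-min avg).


FTP = 0.95 * 273
= 259.35 W

259.35 W


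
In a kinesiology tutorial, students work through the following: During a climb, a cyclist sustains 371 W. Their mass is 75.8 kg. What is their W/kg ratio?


Power-to-weight = 371 W / 75.8 kg
= 4.894 W/kg

4.894 W/kg


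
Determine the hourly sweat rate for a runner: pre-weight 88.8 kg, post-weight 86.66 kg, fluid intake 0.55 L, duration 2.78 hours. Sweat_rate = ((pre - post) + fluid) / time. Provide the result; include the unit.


Mass lost = 88.8 - 86.66 = 2.14 kg
Add fluid consumed: 2.14 + 0.55 = 2.69 L total sweat
Sweat rate = 2.69 / 2.78 = 0.968 L/h

0.968 L/h


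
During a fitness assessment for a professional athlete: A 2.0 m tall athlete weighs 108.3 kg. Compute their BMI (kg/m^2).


height^2 = 4.0 m^2
BMI = 108.3 / 4.0 = 27.08 kg/m^2

27.08 kg/m^2


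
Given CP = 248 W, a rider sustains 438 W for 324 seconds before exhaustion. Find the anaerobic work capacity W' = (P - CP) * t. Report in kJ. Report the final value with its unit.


Excess power = 438 - 248 = 190 W
Work above CP = 190 * 324 = 61560 J
W' = 61.56 kJ

61.56 kJ


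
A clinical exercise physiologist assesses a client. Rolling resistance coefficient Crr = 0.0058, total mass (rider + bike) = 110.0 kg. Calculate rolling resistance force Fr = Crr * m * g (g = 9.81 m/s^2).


Fr = Crr * m * g
= 0.0058 * 110.0 * 9.81
= 6.259 N

6.259 N


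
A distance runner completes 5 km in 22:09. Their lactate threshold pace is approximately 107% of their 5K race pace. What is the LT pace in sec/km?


Convert to seconds: 22 min 9 s = 1329 s
Pace per km = 1329 / 5 = 265.8 s/km
LT pace = 265.8 * 1.07 = 284.41 s/km

284.41 s/km


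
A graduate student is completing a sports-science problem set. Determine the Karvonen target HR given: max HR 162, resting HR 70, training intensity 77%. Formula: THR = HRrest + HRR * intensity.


HRR = HRmax - HRrest = 162 - 70 = 92
THR = 70 + 92 * 0.77
= 140.84 bpm

140.84 bpm


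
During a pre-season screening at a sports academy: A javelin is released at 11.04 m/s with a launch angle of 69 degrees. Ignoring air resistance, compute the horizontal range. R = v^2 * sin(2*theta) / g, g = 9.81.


Launch speed squared = 121.8816
sin(2 * 69 deg) = 0.669131
Range = 121.8816 * 0.669131 / 9.81
= 8.313 m

8.313 m


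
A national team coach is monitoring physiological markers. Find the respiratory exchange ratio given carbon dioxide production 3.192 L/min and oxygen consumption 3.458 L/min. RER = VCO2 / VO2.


VCO2 = 3.192 L/min
VO2 = 3.458 L/min
RER = 3.192 / 3.458 = 0.9231

0.9231


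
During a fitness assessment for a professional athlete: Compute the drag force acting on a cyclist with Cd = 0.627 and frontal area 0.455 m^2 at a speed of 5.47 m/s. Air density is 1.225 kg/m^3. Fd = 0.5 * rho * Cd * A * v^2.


Step 1: v^2 = 29.9209
Step 2: Fd = 0.5 * 1.225 * 0.627 * 0.455 * 29.9209
= 5.228 N

5.228 N


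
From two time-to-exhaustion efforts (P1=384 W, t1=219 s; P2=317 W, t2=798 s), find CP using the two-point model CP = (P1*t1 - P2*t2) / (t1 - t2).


Work in trial 1 = 84096 J
Work in trial 2 = 252966 J
Delta work = -168870 J
Delta time = -579 s
CP = -168870 / -579 = 291.66 W

291.66 W


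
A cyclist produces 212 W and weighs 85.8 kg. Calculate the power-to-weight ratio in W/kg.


P/W = power / mass
= 212 / 85.8
= 2.471 W/kg

2.471 W/kg


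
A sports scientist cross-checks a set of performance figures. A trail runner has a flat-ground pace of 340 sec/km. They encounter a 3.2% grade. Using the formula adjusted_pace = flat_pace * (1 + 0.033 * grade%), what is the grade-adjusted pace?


Grade factor = 1 + 0.033 * 3.2 = 1.1056
Adjusted = 340 * 1.1056 = 375.9 sec/km

375.9 s/km


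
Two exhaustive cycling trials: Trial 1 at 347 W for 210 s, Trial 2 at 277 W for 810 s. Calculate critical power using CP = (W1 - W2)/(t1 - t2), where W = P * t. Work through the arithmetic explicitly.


W1 = 347 * 210 = 72870 J
W2 = 277 * 810 = 224370 J
CP = (72870 - 224370) / (210 - 810)
= -151500 / -600
= 252.5 W

252.5 W


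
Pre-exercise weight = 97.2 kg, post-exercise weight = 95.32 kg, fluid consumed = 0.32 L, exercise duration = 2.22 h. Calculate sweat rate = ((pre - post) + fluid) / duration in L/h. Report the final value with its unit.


Weight loss = 97.2 - 95.32 = 1.88 kg (approx L)
Total sweat = 1.88 + 0.32 = 2.2 L
Sweat rate = 2.2 / 2.22 = 0.991 L/h

0.991 L/h


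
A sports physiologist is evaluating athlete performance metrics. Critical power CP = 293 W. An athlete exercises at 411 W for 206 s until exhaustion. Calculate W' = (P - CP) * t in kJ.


P - CP = 411 - 293 = 118 W
W' = 118 * 206 = 24308 J
= 24308 / 1000 = 24.308 kJ

24.308 kJ


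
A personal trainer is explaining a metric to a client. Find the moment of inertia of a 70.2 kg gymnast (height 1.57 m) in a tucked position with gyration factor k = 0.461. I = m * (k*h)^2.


Radius of gyration = 0.461 * 1.57 = 0.72377 m
I = 70.2 * 0.72377^2
= 70.2 * 0.523843
= 36.774 kg*m^2

36.774 kg*m^2


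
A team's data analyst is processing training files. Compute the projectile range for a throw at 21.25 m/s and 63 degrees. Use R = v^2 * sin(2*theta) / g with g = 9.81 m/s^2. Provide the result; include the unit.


Two times the angle = 126 degrees
sin(126) = 0.809017
R = 451.5625 * 0.809017 / 9.81 = 37.24 m

37.24 m


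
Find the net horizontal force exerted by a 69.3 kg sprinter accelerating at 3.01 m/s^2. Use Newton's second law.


Newton's second law: F = m * a
F = 69.3 * 3.01 = 208.59 N

208.59 N


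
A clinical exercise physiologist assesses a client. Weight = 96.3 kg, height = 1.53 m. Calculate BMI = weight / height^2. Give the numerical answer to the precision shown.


height^2 = 1.53^2 = 2.3409
BMI = 96.3 / 2.3409 = 41.14 kg/m^2

41.14 kg/m^2


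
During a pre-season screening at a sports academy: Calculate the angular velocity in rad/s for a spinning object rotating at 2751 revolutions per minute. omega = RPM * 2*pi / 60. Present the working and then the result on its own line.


omega = RPM * 2*pi / 60
= 2751 * 6.28318531 / 60
= 288.084 rad/s

288.084 rad/s
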